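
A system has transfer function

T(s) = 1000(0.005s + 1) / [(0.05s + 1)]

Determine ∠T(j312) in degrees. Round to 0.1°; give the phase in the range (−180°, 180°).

-29.0°

At ω = 312 rad/s:
zero (1 + j312·0.005) = 1 + j1.56 → |·| ≈ 1.853, ∠ ≈ 57.34°
pole (1 + j312·0.05) = 1 + j15.6 → |·| ≈ 15.632, ∠ ≈ 86.33°
∠T = (57.34°) − (86.33°) = -28.99°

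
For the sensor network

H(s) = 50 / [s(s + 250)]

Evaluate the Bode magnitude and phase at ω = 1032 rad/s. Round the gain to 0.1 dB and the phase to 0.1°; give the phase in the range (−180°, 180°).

At s = jω = j1032:
pole (s+250): 250 + j1032 → |·| = √(250²+1032²) = √1127524 ≈ 1061.8, ∠ = arctan(1032/250) ≈ 76.38°
pole at origin: |s| = 1032, ∠ = 90.00° (in denominator)
|H| = 50 / 1.0958e+06 ≈ 4.5629e-05
Gain = 20 log₁₀(4.5629e-05) ≈ -86.82 dB
∠H = 0.00° − 166.38° = -166.38°

-86.8 dB, -166.4°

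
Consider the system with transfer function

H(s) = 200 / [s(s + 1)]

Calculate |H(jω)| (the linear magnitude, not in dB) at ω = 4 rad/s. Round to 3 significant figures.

At s = jω = j4:
pole (s+1): 1 + j4 → |·| = √(1²+4²) = √17 ≈ 4.1231, ∠ = arctan(4/1) ≈ 75.96°
pole at origin: |s| = 4, ∠ = 90.00° (in denominator)
|H| = 200 / 16.492 ≈ 12.127

12.1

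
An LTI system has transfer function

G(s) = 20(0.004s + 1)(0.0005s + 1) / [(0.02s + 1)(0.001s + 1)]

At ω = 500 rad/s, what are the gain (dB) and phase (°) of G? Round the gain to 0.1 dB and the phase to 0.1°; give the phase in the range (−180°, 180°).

12.3 dB, -33.4°

At ω = 500 rad/s:
zero (1 + j500·0.004) = 1 + j2 → |·| ≈ 2.2361, ∠ ≈ 63.43°
zero (1 + j500·0.0005) = 1 + j0.25 → |·| ≈ 1.0308, ∠ ≈ 14.04°
pole (1 + j500·0.02) = 1 + j10 → |·| ≈ 10.05, ∠ ≈ 84.29°
pole (1 + j500·0.001) = 1 + j0.5 → |·| ≈ 1.118, ∠ ≈ 26.57°
|G| = 20 · 2.2361 · 1.0308 / (10.05 · 1.118) ≈ 4.1029
Gain = 20 log₁₀(4.1029) ≈ 12.26 dB
∠G = (63.43° + 14.04°) − (84.29° + 26.57°) = -33.39°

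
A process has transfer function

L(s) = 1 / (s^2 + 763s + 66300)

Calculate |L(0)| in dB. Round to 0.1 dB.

-96.4 dB

L(0) = 1 / 66300 ≈ 1.5083e-05
20 log₁₀(1.5083e-05) ≈ -96.43 dB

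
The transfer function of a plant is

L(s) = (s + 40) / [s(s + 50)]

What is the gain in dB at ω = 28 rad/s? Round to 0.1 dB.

-30.3 dB

At s = jω = j28:
zero (s+40): 40 + j28 → |·| = √(40²+28²) = √2384 ≈ 48.826, ∠ = arctan(28/40) ≈ 34.99°
pole (s+50): 50 + j28 → |·| = √(50²+28²) = √3284 ≈ 57.306, ∠ = arctan(28/50) ≈ 29.25°
pole at origin: |s| = 28, ∠ = 90.00° (in denominator)
|L| = 1 · 48.826 / 1604.6 ≈ 0.030429
Gain = 20 log₁₀(0.030429) ≈ -30.33 dB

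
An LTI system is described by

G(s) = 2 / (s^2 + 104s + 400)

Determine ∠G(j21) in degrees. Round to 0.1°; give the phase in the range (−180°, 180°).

-91.1°

Substitute s = j21:
Numerator: 2 = 2 + j0
Denominator: (j21)^2 + 104(j21) + 400 = -41 + j2184
|N| = √(2² + 0²) ≈ 2, ∠N ≈ 0.00°
|D| = √(41² + 2184²) ≈ 2184.4, ∠D ≈ 91.08°
∠G = 0.00° − 91.08° = -91.08°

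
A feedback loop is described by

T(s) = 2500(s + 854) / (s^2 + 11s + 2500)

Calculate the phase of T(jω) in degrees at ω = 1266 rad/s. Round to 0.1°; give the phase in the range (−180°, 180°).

At s = jω = j1266:
zero (s+854): 854 + j1266 → |·| = √(854²+1266²) = √2332072 ≈ 1527.1, ∠ = arctan(1266/854) ≈ 56.00°
quadratic: (j1266)² + 11·j1266 + 2500 = -1600256 + j13926 → |·| ≈ 1.6003e+06, ∠ ≈ 179.50°
∠T = 56.00° − 179.50° = -123.50°

-123.5°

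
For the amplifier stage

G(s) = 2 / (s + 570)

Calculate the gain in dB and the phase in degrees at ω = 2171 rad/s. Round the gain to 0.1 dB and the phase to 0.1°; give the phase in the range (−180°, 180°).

Substitute s = j2171:
Numerator: 2 = 2 + j0
Denominator: (j2171) + 570 = 570 + j2171
|N| = √(2² + 0²) ≈ 2, ∠N ≈ 0.00°
|D| = √(570² + 2171²) ≈ 2244.6, ∠D ≈ 75.29°
|G| = 2 / 2244.6 ≈ 0.00089103
Gain = 20 log₁₀(0.00089103) ≈ -61.00 dB
∠G = 0.00° − 75.29° = -75.29°

-61.0 dB, -75.3°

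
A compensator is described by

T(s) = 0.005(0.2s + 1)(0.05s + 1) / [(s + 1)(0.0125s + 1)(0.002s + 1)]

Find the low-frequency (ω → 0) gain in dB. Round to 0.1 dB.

-46.0 dB

T(0) = 0.005 · 1 / 1 = 0.005
20 log₁₀(0.005) ≈ -46.02 dB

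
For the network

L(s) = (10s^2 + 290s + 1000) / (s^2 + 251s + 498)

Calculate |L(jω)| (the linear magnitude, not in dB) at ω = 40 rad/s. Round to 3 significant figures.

1.88

Substitute s = j40:
Numerator: 10(j40)^2 + 290(j40) + 1000 = -15000 + j11600
Denominator: (j40)^2 + 251(j40) + 498 = -1102 + j10040
|N| = √(15000² + 11600²) ≈ 18962, ∠N ≈ 142.28°
|D| = √(1102² + 10040²) ≈ 10100, ∠D ≈ 96.26°
|L| = 18962 / 10100 ≈ 1.8774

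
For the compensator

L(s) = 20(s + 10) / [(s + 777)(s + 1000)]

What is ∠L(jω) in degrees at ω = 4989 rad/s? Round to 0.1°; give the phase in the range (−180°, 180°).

-69.9°

At s = jω = j4989:
zero (s+10): 10 + j4989 → |·| = √(10²+4989²) = √24890221 ≈ 4989, ∠ = arctan(4989/10) ≈ 89.89°
pole (s+777): 777 + j4989 → |·| = √(777²+4989²) = √25493850 ≈ 5049.1, ∠ = arctan(4989/777) ≈ 81.15°
pole (s+1000): 1000 + j4989 → |·| = √(1000²+4989²) = √25890121 ≈ 5088.2, ∠ = arctan(4989/1000) ≈ 78.67°
∠L = 89.89° − 159.82° = -69.93°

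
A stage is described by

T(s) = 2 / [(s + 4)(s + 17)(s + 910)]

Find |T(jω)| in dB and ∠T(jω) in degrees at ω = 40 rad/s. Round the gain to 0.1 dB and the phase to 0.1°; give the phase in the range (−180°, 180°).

-118.0 dB, -153.8°

At s = jω = j40:
pole (s+4): 4 + j40 → |·| = √(4²+40²) = √1616 ≈ 40.2, ∠ = arctan(40/4) ≈ 84.29°
pole (s+17): 17 + j40 → |·| = √(17²+40²) = √1889 ≈ 43.463, ∠ = arctan(40/17) ≈ 66.97°
pole (s+910): 910 + j40 → |·| = √(910²+40²) = √829700 ≈ 910.88, ∠ = arctan(40/910) ≈ 2.52°
|T| = 2 / 1.5915e+06 ≈ 1.2567e-06
Gain = 20 log₁₀(1.2567e-06) ≈ -118.02 dB
∠T = 0.00° − 153.78° = -153.78°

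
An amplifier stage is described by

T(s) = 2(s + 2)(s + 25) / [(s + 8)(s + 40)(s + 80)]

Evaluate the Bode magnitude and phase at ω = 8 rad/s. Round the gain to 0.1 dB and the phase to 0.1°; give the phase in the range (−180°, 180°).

At s = jω = j8:
zero (s+2): 2 + j8 → |·| = √(2²+8²) = √68 ≈ 8.2462, ∠ = arctan(8/2) ≈ 75.96°
zero (s+25): 25 + j8 → |·| = √(25²+8²) = √689 ≈ 26.249, ∠ = arctan(8/25) ≈ 17.74°
pole (s+8): 8 + j8 → |·| = √(8²+8²) = √128 ≈ 11.314, ∠ = arctan(8/8) ≈ 45.00°
pole (s+40): 40 + j8 → |·| = √(40²+8²) = √1664 ≈ 40.792, ∠ = arctan(8/40) ≈ 11.31°
pole (s+80): 80 + j8 → |·| = √(80²+8²) = √6464 ≈ 80.399, ∠ = arctan(8/80) ≈ 5.71°
|T| = 2 · 216.45 / 37106 ≈ 0.011667
Gain = 20 log₁₀(0.011667) ≈ -38.66 dB
∠T = 93.70° − 62.02° = 31.68°

-38.7 dB, 31.7°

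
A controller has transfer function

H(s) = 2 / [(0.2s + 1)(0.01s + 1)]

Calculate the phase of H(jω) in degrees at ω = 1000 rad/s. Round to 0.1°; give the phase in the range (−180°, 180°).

-174.0°

At ω = 1000 rad/s:
pole (1 + j1000·0.2) = 1 + j200 → |·| ≈ 200, ∠ ≈ 89.71°
pole (1 + j1000·0.01) = 1 + j10 → |·| ≈ 10.05, ∠ ≈ 84.29°
∠H = (0°) − (89.71° + 84.29°) = -174.00°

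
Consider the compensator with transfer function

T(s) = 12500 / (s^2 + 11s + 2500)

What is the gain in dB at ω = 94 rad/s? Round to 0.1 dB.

At s = jω = j94:
quadratic: (j94)² + 11·j94 + 2500 = -6336 + j1034 → |·| ≈ 6419.8, ∠ ≈ 170.73°
|T| = 12500 / 6419.8 ≈ 1.9471
Gain = 20 log₁₀(1.9471) ≈ 5.79 dB

5.8 dB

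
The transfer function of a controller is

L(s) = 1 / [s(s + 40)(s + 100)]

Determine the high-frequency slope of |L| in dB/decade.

Each pole contributes −20 dB/decade at high frequency; each zero contributes +20 dB/decade.
Net: 0 zero(s) − 3 pole(s) → -60 dB/decade.

-60 dB/decade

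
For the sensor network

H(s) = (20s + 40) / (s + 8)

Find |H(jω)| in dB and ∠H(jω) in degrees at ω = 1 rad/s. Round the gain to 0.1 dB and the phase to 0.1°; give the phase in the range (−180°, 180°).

14.9 dB, 19.4°

Substitute s = j1:
Numerator: 20(j1) + 40 = 40 + j20
Denominator: (j1) + 8 = 8 + j1
|N| = √(40² + 20²) ≈ 44.721, ∠N ≈ 26.57°
|D| = √(8² + 1²) ≈ 8.0623, ∠D ≈ 7.13°
|H| = 44.721 / 8.0623 ≈ 5.5469
Gain = 20 log₁₀(5.5469) ≈ 14.88 dB
∠H = 26.57° − 7.13° = 19.44°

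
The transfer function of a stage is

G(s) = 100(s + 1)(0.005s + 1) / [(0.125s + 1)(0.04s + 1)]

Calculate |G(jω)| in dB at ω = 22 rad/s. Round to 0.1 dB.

At ω = 22 rad/s:
zero (1 + j22·1) = 1 + j22 → |·| ≈ 22.023, ∠ ≈ 87.40°
zero (1 + j22·0.005) = 1 + j0.11 → |·| ≈ 1.006, ∠ ≈ 6.28°
pole (1 + j22·0.125) = 1 + j2.75 → |·| ≈ 2.9262, ∠ ≈ 70.02°
pole (1 + j22·0.04) = 1 + j0.88 → |·| ≈ 1.3321, ∠ ≈ 41.35°
|G| = 100 · 22.023 · 1.006 / (2.9262 · 1.3321) ≈ 568.37
Gain = 20 log₁₀(568.37) ≈ 55.09 dB

55.1 dB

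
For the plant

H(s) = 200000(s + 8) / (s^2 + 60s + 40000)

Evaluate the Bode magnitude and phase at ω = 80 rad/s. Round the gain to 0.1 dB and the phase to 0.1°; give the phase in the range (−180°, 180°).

53.5 dB, 76.2°

At s = jω = j80:
zero (s+8): 8 + j80 → |·| = √(8²+80²) = √6464 ≈ 80.399, ∠ = arctan(80/8) ≈ 84.29°
quadratic: (j80)² + 60·j80 + 40000 = 33600 + j4800 → |·| ≈ 33941, ∠ ≈ 8.13°
|H| = 200000 · 80.399 / 33941 ≈ 473.76
Gain = 20 log₁₀(473.76) ≈ 53.51 dB
∠H = 84.29° − 8.13° = 76.16°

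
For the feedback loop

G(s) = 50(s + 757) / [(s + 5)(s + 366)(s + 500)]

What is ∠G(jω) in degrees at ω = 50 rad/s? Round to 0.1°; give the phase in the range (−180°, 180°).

At s = jω = j50:
zero (s+757): 757 + j50 → |·| = √(757²+50²) = √575549 ≈ 758.65, ∠ = arctan(50/757) ≈ 3.78°
pole (s+5): 5 + j50 → |·| = √(5²+50²) = √2525 ≈ 50.249, ∠ = arctan(50/5) ≈ 84.29°
pole (s+366): 366 + j50 → |·| = √(366²+50²) = √136456 ≈ 369.4, ∠ = arctan(50/366) ≈ 7.78°
pole (s+500): 500 + j50 → |·| = √(500²+50²) = √252500 ≈ 502.49, ∠ = arctan(50/500) ≈ 5.71°
∠G = 3.78° − 97.78° = -94.00°

-94.0°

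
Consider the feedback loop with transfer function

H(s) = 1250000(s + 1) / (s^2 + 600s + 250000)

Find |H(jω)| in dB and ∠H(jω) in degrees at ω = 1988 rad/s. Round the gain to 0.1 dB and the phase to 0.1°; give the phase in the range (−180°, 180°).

At s = jω = j1988:
zero (s+1): 1 + j1988 → |·| = √(1²+1988²) = √3952145 ≈ 1988, ∠ = arctan(1988/1) ≈ 89.97°
quadratic: (j1988)² + 600·j1988 + 250000 = -3702144 + j1192800 → |·| ≈ 3.8896e+06, ∠ ≈ 162.14°
|H| = 1250000 · 1988 / 3.8896e+06 ≈ 638.88
Gain = 20 log₁₀(638.88) ≈ 56.11 dB
∠H = 89.97° − 162.14° = -72.17°

56.1 dB, -72.2°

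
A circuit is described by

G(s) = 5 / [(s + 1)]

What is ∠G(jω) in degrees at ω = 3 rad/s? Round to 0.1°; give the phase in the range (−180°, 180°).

At ω = 3 rad/s:
pole (1 + j3·1) = 1 + j3 → |·| ≈ 3.1623, ∠ ≈ 71.57°
∠G = (0°) − (71.57°) = -71.57°

-71.6°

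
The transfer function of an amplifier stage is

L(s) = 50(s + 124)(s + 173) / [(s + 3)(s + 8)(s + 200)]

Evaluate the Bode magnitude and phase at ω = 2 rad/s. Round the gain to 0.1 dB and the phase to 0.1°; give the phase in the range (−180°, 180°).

At s = jω = j2:
zero (s+124): 124 + j2 → |·| = √(124²+2²) = √15380 ≈ 124.02, ∠ = arctan(2/124) ≈ 0.92°
zero (s+173): 173 + j2 → |·| = √(173²+2²) = √29933 ≈ 173.01, ∠ = arctan(2/173) ≈ 0.66°
pole (s+3): 3 + j2 → |·| = √(3²+2²) = √13 ≈ 3.6056, ∠ = arctan(2/3) ≈ 33.69°
pole (s+8): 8 + j2 → |·| = √(8²+2²) = √68 ≈ 8.2462, ∠ = arctan(2/8) ≈ 14.04°
pole (s+200): 200 + j2 → |·| = √(200²+2²) = √40004 ≈ 200.01, ∠ = arctan(2/200) ≈ 0.57°
|L| = 50 · 21457 / 5946.8 ≈ 180.41
Gain = 20 log₁₀(180.41) ≈ 45.13 dB
∠L = 1.58° − 48.30° = -46.72°

45.1 dB, -46.7°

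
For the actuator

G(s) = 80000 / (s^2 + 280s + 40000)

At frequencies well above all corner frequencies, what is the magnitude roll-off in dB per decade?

Each pole contributes −20 dB/decade at high frequency; each zero contributes +20 dB/decade.
Net: 0 zero(s) − 2 pole(s) → -40 dB/decade.

-40 dB/decade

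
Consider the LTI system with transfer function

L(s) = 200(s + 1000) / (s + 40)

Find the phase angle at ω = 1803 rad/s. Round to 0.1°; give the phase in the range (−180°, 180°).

At s = jω = j1803:
zero (s+1000): 1000 + j1803 → |·| = √(1000²+1803²) = √4250809 ≈ 2061.7, ∠ = arctan(1803/1000) ≈ 60.99°
pole (s+40): 40 + j1803 → |·| = √(40²+1803²) = √3252409 ≈ 1803.4, ∠ = arctan(1803/40) ≈ 88.73°
∠L = 60.99° − 88.73° = -27.74°

-27.7°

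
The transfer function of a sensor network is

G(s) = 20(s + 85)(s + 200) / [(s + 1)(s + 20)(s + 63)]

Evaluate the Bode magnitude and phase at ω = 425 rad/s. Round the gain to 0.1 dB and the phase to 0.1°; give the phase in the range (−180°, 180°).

-25.6 dB, -115.3°

At s = jω = j425:
zero (s+85): 85 + j425 → |·| = √(85²+425²) = √187850 ≈ 433.42, ∠ = arctan(425/85) ≈ 78.69°
zero (s+200): 200 + j425 → |·| = √(200²+425²) = √220625 ≈ 469.71, ∠ = arctan(425/200) ≈ 64.80°
pole (s+1): 1 + j425 → |·| = √(1²+425²) = √180626 ≈ 425, ∠ = arctan(425/1) ≈ 89.87°
pole (s+20): 20 + j425 → |·| = √(20²+425²) = √181025 ≈ 425.47, ∠ = arctan(425/20) ≈ 87.31°
pole (s+63): 63 + j425 → |·| = √(63²+425²) = √184594 ≈ 429.64, ∠ = arctan(425/63) ≈ 81.57°
|G| = 20 · 2.0358e+05 / 7.769e+07 ≈ 0.052408
Gain = 20 log₁₀(0.052408) ≈ -25.61 dB
∠G = 143.49° − 258.75° = -115.26°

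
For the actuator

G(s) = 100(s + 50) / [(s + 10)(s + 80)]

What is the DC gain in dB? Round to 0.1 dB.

G(0) = 100·50 / (10·80) = 6.25
20 log₁₀(6.25) ≈ 15.92 dB

15.9 dB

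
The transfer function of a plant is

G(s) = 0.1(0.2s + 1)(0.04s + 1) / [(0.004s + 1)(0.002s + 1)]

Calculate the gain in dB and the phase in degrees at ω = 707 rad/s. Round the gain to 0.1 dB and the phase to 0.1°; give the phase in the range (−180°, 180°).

37.7 dB, 52.3°

At ω = 707 rad/s:
zero (1 + j707·0.2) = 1 + j141.4 → |·| ≈ 141.4, ∠ ≈ 89.59°
zero (1 + j707·0.04) = 1 + j28.28 → |·| ≈ 28.298, ∠ ≈ 87.97°
pole (1 + j707·0.004) = 1 + j2.828 → |·| ≈ 2.9996, ∠ ≈ 70.53°
pole (1 + j707·0.002) = 1 + j1.414 → |·| ≈ 1.7319, ∠ ≈ 54.73°
|G| = 0.1 · 141.4 · 28.298 / (2.9996 · 1.7319) ≈ 77.023
Gain = 20 log₁₀(77.023) ≈ 37.73 dB
∠G = (89.59° + 87.97°) − (70.53° + 54.73°) = 52.30°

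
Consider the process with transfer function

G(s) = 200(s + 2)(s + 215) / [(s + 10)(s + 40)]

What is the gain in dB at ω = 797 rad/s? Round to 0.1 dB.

At s = jω = j797:
zero (s+2): 2 + j797 → |·| = √(2²+797²) = √635213 ≈ 797, ∠ = arctan(797/2) ≈ 89.86°
zero (s+215): 215 + j797 → |·| = √(215²+797²) = √681434 ≈ 825.49, ∠ = arctan(797/215) ≈ 74.90°
pole (s+10): 10 + j797 → |·| = √(10²+797²) = √635309 ≈ 797.06, ∠ = arctan(797/10) ≈ 89.28°
pole (s+40): 40 + j797 → |·| = √(40²+797²) = √636809 ≈ 798, ∠ = arctan(797/40) ≈ 87.13°
|G| = 200 · 6.5792e+05 / 6.3605e+05 ≈ 206.88
Gain = 20 log₁₀(206.88) ≈ 46.31 dB

46.3 dB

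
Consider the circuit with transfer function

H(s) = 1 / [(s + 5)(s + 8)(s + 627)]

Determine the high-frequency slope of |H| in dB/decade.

-60 dB/decade

Each pole contributes −20 dB/decade at high frequency; each zero contributes +20 dB/decade.
Net: 0 zero(s) − 3 pole(s) → -60 dB/decade.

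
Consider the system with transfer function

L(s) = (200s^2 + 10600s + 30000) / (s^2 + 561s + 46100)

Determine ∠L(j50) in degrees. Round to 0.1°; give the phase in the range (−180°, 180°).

Substitute s = j50:
Numerator: 200(j50)^2 + 10600(j50) + 30000 = -470000 + j530000
Denominator: (j50)^2 + 561(j50) + 46100 = 43600 + j28050
|N| = √(470000² + 530000²) ≈ 7.0838e+05, ∠N ≈ 131.57°
|D| = √(43600² + 28050²) ≈ 51844, ∠D ≈ 32.76°
∠L = 131.57° − 32.76° = 98.81°

98.8°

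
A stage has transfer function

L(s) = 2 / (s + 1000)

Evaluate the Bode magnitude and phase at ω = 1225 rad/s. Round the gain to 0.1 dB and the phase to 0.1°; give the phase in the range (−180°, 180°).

At s = jω = j1225:
pole (s+1000): 1000 + j1225 → |·| = √(1000²+1225²) = √2500625 ≈ 1581.3, ∠ = arctan(1225/1000) ≈ 50.77°
|L| = 2 / 1581.3 ≈ 0.0012648
Gain = 20 log₁₀(0.0012648) ≈ -57.96 dB
∠L = 0.00° − 50.77° = -50.77°

-58.0 dB, -50.8°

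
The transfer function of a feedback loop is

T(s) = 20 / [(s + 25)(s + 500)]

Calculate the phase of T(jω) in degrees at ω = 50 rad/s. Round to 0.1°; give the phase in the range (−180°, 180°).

At s = jω = j50:
pole (s+25): 25 + j50 → |·| = √(25²+50²) = √3125 ≈ 55.902, ∠ = arctan(50/25) ≈ 63.43°
pole (s+500): 500 + j50 → |·| = √(500²+50²) = √252500 ≈ 502.49, ∠ = arctan(50/500) ≈ 5.71°
∠T = 0.00° − 69.14° = -69.14°

-69.1°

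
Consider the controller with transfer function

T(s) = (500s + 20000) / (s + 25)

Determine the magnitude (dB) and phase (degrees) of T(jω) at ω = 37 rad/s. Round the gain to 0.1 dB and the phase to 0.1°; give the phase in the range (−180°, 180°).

55.7 dB, -13.2°

Substitute s = j37:
Numerator: 500(j37) + 20000 = 20000 + j18500
Denominator: (j37) + 25 = 25 + j37
|N| = √(20000² + 18500²) ≈ 27244, ∠N ≈ 42.77°
|D| = √(25² + 37²) ≈ 44.654, ∠D ≈ 55.95°
|T| = 27244 / 44.654 ≈ 610.11
Gain = 20 log₁₀(610.11) ≈ 55.71 dB
∠T = 42.77° − 55.95° = -13.18°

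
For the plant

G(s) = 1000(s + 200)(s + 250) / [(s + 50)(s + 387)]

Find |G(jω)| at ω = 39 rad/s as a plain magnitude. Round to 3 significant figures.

2.09e+03

At s = jω = j39:
zero (s+200): 200 + j39 → |·| = √(200²+39²) = √41521 ≈ 203.77, ∠ = arctan(39/200) ≈ 11.03°
zero (s+250): 250 + j39 → |·| = √(250²+39²) = √64021 ≈ 253.02, ∠ = arctan(39/250) ≈ 8.87°
pole (s+50): 50 + j39 → |·| = √(50²+39²) = √4021 ≈ 63.411, ∠ = arctan(39/50) ≈ 37.95°
pole (s+387): 387 + j39 → |·| = √(387²+39²) = √151290 ≈ 388.96, ∠ = arctan(39/387) ≈ 5.75°
|G| = 1000 · 51558 / 24664 ≈ 2090.4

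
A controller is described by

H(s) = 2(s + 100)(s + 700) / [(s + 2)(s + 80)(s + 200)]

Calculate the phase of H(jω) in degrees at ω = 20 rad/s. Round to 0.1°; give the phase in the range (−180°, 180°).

At s = jω = j20:
zero (s+100): 100 + j20 → |·| = √(100²+20²) = √10400 ≈ 101.98, ∠ = arctan(20/100) ≈ 11.31°
zero (s+700): 700 + j20 → |·| = √(700²+20²) = √490400 ≈ 700.29, ∠ = arctan(20/700) ≈ 1.64°
pole (s+2): 2 + j20 → |·| = √(2²+20²) = √404 ≈ 20.1, ∠ = arctan(20/2) ≈ 84.29°
pole (s+80): 80 + j20 → |·| = √(80²+20²) = √6800 ≈ 82.462, ∠ = arctan(20/80) ≈ 14.04°
pole (s+200): 200 + j20 → |·| = √(200²+20²) = √40400 ≈ 201, ∠ = arctan(20/200) ≈ 5.71°
∠H = 12.95° − 104.04° = -91.09°

-91.1°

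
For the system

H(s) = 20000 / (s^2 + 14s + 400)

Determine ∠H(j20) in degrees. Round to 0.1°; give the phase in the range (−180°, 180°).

At s = jω = j20:
quadratic: (j20)² + 14·j20 + 400 = 0 + j280 → |·| ≈ 280, ∠ ≈ 90.00°
∠H = 0.00° − 90.00° = -90.00°

-90.0°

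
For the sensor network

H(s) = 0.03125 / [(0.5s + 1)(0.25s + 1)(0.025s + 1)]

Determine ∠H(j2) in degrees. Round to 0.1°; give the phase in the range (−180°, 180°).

At ω = 2 rad/s:
pole (1 + j2·0.5) = 1 + j1 → |·| ≈ 1.4142, ∠ ≈ 45.00°
pole (1 + j2·0.25) = 1 + j0.5 → |·| ≈ 1.118, ∠ ≈ 26.57°
pole (1 + j2·0.025) = 1 + j0.05 → |·| ≈ 1.0012, ∠ ≈ 2.86°
∠H = (0°) − (45.00° + 26.57° + 2.86°) = -74.43°

-74.4°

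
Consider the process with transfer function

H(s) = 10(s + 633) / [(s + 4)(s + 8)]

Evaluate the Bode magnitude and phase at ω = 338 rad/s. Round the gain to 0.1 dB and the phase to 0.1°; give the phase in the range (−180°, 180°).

At s = jω = j338:
zero (s+633): 633 + j338 → |·| = √(633²+338²) = √514933 ≈ 717.59, ∠ = arctan(338/633) ≈ 28.10°
pole (s+4): 4 + j338 → |·| = √(4²+338²) = √114260 ≈ 338.02, ∠ = arctan(338/4) ≈ 89.32°
pole (s+8): 8 + j338 → |·| = √(8²+338²) = √114308 ≈ 338.09, ∠ = arctan(338/8) ≈ 88.64°
|H| = 10 · 717.59 / 1.1428e+05 ≈ 0.062792
Gain = 20 log₁₀(0.062792) ≈ -24.04 dB
∠H = 28.10° − 177.96° = -149.86°

-24.0 dB, -149.9°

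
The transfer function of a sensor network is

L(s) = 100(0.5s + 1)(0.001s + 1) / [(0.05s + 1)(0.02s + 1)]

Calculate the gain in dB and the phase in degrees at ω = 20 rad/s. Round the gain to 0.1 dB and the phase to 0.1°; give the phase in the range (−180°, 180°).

56.4 dB, 18.6°

At ω = 20 rad/s:
zero (1 + j20·0.5) = 1 + j10 → |·| ≈ 10.05, ∠ ≈ 84.29°
zero (1 + j20·0.001) = 1 + j0.02 → |·| ≈ 1.0002, ∠ ≈ 1.15°
pole (1 + j20·0.05) = 1 + j1 → |·| ≈ 1.4142, ∠ ≈ 45.00°
pole (1 + j20·0.02) = 1 + j0.4 → |·| ≈ 1.077, ∠ ≈ 21.80°
|L| = 100 · 10.05 · 1.0002 / (1.4142 · 1.077) ≈ 659.97
Gain = 20 log₁₀(659.97) ≈ 56.39 dB
∠L = (84.29° + 1.15°) − (45.00° + 21.80°) = 18.64°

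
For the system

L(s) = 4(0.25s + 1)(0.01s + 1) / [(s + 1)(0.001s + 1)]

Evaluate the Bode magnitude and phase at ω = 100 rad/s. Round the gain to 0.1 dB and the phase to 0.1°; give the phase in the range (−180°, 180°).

3.0 dB, 37.6°

At ω = 100 rad/s:
zero (1 + j100·0.25) = 1 + j25 → |·| ≈ 25.02, ∠ ≈ 87.71°
zero (1 + j100·0.01) = 1 + j1 → |·| ≈ 1.4142, ∠ ≈ 45.00°
pole (1 + j100·1) = 1 + j100 → |·| ≈ 100, ∠ ≈ 89.43°
pole (1 + j100·0.001) = 1 + j0.1 → |·| ≈ 1.005, ∠ ≈ 5.71°
|L| = 4 · 25.02 · 1.4142 / (100 · 1.005) ≈ 1.4083
Gain = 20 log₁₀(1.4083) ≈ 2.97 dB
∠L = (87.71° + 45.00°) − (89.43° + 5.71°) = 37.57°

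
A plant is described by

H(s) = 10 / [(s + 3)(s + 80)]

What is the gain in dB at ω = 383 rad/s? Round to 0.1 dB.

-83.5 dB

At s = jω = j383:
pole (s+3): 3 + j383 → |·| = √(3²+383²) = √146698 ≈ 383.01, ∠ = arctan(383/3) ≈ 89.55°
pole (s+80): 80 + j383 → |·| = √(80²+383²) = √153089 ≈ 391.27, ∠ = arctan(383/80) ≈ 78.20°
|H| = 10 / 1.4986e+05 ≈ 6.6729e-05
Gain = 20 log₁₀(6.6729e-05) ≈ -83.51 dB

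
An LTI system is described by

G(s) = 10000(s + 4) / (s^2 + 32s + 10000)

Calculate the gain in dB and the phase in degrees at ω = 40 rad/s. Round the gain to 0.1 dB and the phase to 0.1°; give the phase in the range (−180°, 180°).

33.5 dB, 75.6°

At s = jω = j40:
zero (s+4): 4 + j40 → |·| = √(4²+40²) = √1616 ≈ 40.2, ∠ = arctan(40/4) ≈ 84.29°
quadratic: (j40)² + 32·j40 + 10000 = 8400 + j1280 → |·| ≈ 8497, ∠ ≈ 8.66°
|G| = 10000 · 40.2 / 8497 ≈ 47.311
Gain = 20 log₁₀(47.311) ≈ 33.50 dB
∠G = 84.29° − 8.66° = 75.63°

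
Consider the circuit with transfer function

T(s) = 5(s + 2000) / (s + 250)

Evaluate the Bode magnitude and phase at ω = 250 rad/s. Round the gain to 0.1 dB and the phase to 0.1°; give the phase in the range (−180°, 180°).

At s = jω = j250:
zero (s+2000): 2000 + j250 → |·| = √(2000²+250²) = √4062500 ≈ 2015.6, ∠ = arctan(250/2000) ≈ 7.13°
pole (s+250): 250 + j250 → |·| = √(250²+250²) = √125000 ≈ 353.55, ∠ = arctan(250/250) ≈ 45.00°
|T| = 5 · 2015.6 / 353.55 ≈ 28.505
Gain = 20 log₁₀(28.505) ≈ 29.10 dB
∠T = 7.13° − 45.00° = -37.87°

29.1 dB, -37.9°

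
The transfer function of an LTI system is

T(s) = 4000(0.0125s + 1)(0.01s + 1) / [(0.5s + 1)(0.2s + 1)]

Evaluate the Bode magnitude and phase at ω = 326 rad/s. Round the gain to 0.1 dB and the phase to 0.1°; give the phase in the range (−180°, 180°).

At ω = 326 rad/s:
zero (1 + j326·0.0125) = 1 + j4.075 → |·| ≈ 4.1959, ∠ ≈ 76.21°
zero (1 + j326·0.01) = 1 + j3.26 → |·| ≈ 3.4099, ∠ ≈ 72.95°
pole (1 + j326·0.5) = 1 + j163 → |·| ≈ 163, ∠ ≈ 89.65°
pole (1 + j326·0.2) = 1 + j65.2 → |·| ≈ 65.208, ∠ ≈ 89.12°
|T| = 4000 · 4.1959 · 3.4099 / (163 · 65.208) ≈ 5.3844
Gain = 20 log₁₀(5.3844) ≈ 14.62 dB
∠T = (76.21° + 72.95°) − (89.65° + 89.12°) = -29.61°

14.6 dB, -29.6°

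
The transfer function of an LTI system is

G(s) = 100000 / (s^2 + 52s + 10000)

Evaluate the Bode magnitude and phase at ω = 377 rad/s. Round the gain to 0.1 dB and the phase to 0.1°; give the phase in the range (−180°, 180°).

At s = jω = j377:
quadratic: (j377)² + 52·j377 + 10000 = -132129 + j19604 → |·| ≈ 1.3358e+05, ∠ ≈ 171.56°
|G| = 100000 / 1.3358e+05 ≈ 0.74862
Gain = 20 log₁₀(0.74862) ≈ -2.51 dB
∠G = 0.00° − 171.56° = -171.56°

-2.5 dB, -171.6°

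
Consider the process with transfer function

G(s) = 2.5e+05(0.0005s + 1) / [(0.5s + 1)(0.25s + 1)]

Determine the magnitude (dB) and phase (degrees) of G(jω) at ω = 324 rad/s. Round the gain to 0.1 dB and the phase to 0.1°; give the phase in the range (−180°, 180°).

At ω = 324 rad/s:
zero (1 + j324·0.0005) = 1 + j0.162 → |·| ≈ 1.013, ∠ ≈ 9.20°
pole (1 + j324·0.5) = 1 + j162 → |·| ≈ 162, ∠ ≈ 89.65°
pole (1 + j324·0.25) = 1 + j81 → |·| ≈ 81.006, ∠ ≈ 89.29°
|G| = 2.5e+05 · 1.013 / (162 · 81.006) ≈ 19.298
Gain = 20 log₁₀(19.298) ≈ 25.71 dB
∠G = (9.20°) − (89.65° + 89.29°) = -169.74°

25.7 dB, -169.7°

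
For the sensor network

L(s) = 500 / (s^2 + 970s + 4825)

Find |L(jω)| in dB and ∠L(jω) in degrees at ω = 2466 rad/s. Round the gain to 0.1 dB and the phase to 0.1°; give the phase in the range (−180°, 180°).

-82.3 dB, -158.5°

Substitute s = j2466:
Numerator: 500 = 500 + j0
Denominator: (j2466)^2 + 970(j2466) + 4825 = -6076331 + j2392020
|N| = √(500² + 0²) ≈ 500, ∠N ≈ 0.00°
|D| = √(6076331² + 2392020²) ≈ 6.5302e+06, ∠D ≈ 158.51°
|L| = 500 / 6.5302e+06 ≈ 7.6567e-05
Gain = 20 log₁₀(7.6567e-05) ≈ -82.32 dB
∠L = 0.00° − 158.51° = -158.51°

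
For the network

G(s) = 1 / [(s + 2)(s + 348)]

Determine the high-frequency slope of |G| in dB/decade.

Each pole contributes −20 dB/decade at high frequency; each zero contributes +20 dB/decade.
Net: 0 zero(s) − 2 pole(s) → -40 dB/decade.

-40 dB/decade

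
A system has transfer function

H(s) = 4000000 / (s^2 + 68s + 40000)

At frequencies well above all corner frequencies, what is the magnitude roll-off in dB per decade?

-40 dB/decade

Each pole contributes −20 dB/decade at high frequency; each zero contributes +20 dB/decade.
Net: 0 zero(s) − 2 pole(s) → -40 dB/decade.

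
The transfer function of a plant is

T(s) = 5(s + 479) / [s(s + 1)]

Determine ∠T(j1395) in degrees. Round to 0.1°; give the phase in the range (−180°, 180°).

At s = jω = j1395:
zero (s+479): 479 + j1395 → |·| = √(479²+1395²) = √2175466 ≈ 1474.9, ∠ = arctan(1395/479) ≈ 71.05°
pole (s+1): 1 + j1395 → |·| = √(1²+1395²) = √1946026 ≈ 1395, ∠ = arctan(1395/1) ≈ 89.96°
pole at origin: |s| = 1395, ∠ = 90.00° (in denominator)
∠T = 71.05° − 179.96° = -108.91°

-108.9°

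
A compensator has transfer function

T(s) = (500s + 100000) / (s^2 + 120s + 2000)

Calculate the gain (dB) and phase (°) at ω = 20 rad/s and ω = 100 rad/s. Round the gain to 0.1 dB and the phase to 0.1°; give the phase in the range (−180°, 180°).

ω = 20: 30.8 dB, -50.6°; ω = 100: 17.8 dB, -97.1°

Substitute s = j20:
Numerator: 500(j20) + 100000 = 100000 + j10000
Denominator: (j20)^2 + 120(j20) + 2000 = 1600 + j2400
|N| = √(100000² + 10000²) ≈ 1.005e+05, ∠N ≈ 5.71°
|D| = √(1600² + 2400²) ≈ 2884.4, ∠D ≈ 56.31°
|T| = 1.005e+05 / 2884.4 ≈ 34.843
Gain = 20 log₁₀(34.843) ≈ 30.84 dB
∠T = 5.71° − 56.31° = -50.60°

Substitute s = j100:
Numerator: 500(j100) + 100000 = 100000 + j50000
Denominator: (j100)^2 + 120(j100) + 2000 = -8000 + j12000
|N| = √(100000² + 50000²) ≈ 1.118e+05, ∠N ≈ 26.57°
|D| = √(8000² + 12000²) ≈ 14422, ∠D ≈ 123.69°
|T| = 1.118e+05 / 14422 ≈ 7.752
Gain = 20 log₁₀(7.752) ≈ 17.79 dB
∠T = 26.57° − 123.69° = -97.12°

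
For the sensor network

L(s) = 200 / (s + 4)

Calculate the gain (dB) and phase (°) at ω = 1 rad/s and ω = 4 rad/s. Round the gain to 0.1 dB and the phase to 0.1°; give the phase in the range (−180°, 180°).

Substitute s = j1:
Numerator: 200 = 200 + j0
Denominator: (j1) + 4 = 4 + j1
|N| = √(200² + 0²) ≈ 200, ∠N ≈ 0.00°
|D| = √(4² + 1²) ≈ 4.1231, ∠D ≈ 14.04°
|L| = 200 / 4.1231 ≈ 48.507
Gain = 20 log₁₀(48.507) ≈ 33.72 dB
∠L = 0.00° − 14.04° = -14.04°

Substitute s = j4:
Numerator: 200 = 200 + j0
Denominator: (j4) + 4 = 4 + j4
|N| = √(200² + 0²) ≈ 200, ∠N ≈ 0.00°
|D| = √(4² + 4²) ≈ 5.6569, ∠D ≈ 45.00°
|L| = 200 / 5.6569 ≈ 35.355
Gain = 20 log₁₀(35.355) ≈ 30.97 dB
∠L = 0.00° − 45.00° = -45.00°

ω = 1: 33.7 dB, -14.0°; ω = 4: 31.0 dB, -45.0°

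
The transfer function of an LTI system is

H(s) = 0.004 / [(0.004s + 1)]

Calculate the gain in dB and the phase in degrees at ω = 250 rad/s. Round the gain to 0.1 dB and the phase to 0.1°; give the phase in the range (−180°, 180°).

-51.0 dB, -45.0°

At ω = 250 rad/s:
pole (1 + j250·0.004) = 1 + j1 → |·| ≈ 1.4142, ∠ ≈ 45.00°
|H| = 0.004 · 1 / (1.4142) ≈ 0.0028285
Gain = 20 log₁₀(0.0028285) ≈ -50.97 dB
∠H = (0°) − (45.00°) = -45.00°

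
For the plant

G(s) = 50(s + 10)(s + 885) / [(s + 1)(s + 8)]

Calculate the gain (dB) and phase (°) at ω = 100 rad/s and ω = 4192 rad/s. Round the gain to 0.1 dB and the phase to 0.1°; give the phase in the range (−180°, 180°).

At s = jω = j100:
zero (s+10): 10 + j100 → |·| = √(10²+100²) = √10100 ≈ 100.5, ∠ = arctan(100/10) ≈ 84.29°
zero (s+885): 885 + j100 → |·| = √(885²+100²) = √793225 ≈ 890.63, ∠ = arctan(100/885) ≈ 6.45°
pole (s+1): 1 + j100 → |·| = √(1²+100²) = √10001 ≈ 100, ∠ = arctan(100/1) ≈ 89.43°
pole (s+8): 8 + j100 → |·| = √(8²+100²) = √10064 ≈ 100.32, ∠ = arctan(100/8) ≈ 85.43°
|G| = 50 · 89508 / 10032 ≈ 446.11
Gain = 20 log₁₀(446.11) ≈ 52.99 dB
∠G = 90.74° − 174.86° = -84.12°

At s = jω = j4192:
zero (s+10): 10 + j4192 → |·| = √(10²+4192²) = √17572964 ≈ 4192, ∠ = arctan(4192/10) ≈ 89.86°
zero (s+885): 885 + j4192 → |·| = √(885²+4192²) = √18356089 ≈ 4284.4, ∠ = arctan(4192/885) ≈ 78.08°
pole (s+1): 1 + j4192 → |·| = √(1²+4192²) = √17572865 ≈ 4192, ∠ = arctan(4192/1) ≈ 89.99°
pole (s+8): 8 + j4192 → |·| = √(8²+4192²) = √17572928 ≈ 4192, ∠ = arctan(4192/8) ≈ 89.89°
|G| = 50 · 1.796e+07 / 1.7573e+07 ≈ 51.101
Gain = 20 log₁₀(51.101) ≈ 34.17 dB
∠G = 167.94° − 179.88° = -11.94°

ω = 100: 53.0 dB, -84.1°; ω = 4192: 34.2 dB, -11.9°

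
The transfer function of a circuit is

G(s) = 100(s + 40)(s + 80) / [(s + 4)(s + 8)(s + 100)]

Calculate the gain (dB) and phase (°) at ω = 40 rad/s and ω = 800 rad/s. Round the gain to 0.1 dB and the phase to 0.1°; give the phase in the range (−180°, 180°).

ω = 40: 9.1 dB, -113.2°; ω = 800: -18.1 dB, -90.6°

At s = jω = j40:
zero (s+40): 40 + j40 → |·| = √(40²+40²) = √3200 ≈ 56.569, ∠ = arctan(40/40) ≈ 45.00°
zero (s+80): 80 + j40 → |·| = √(80²+40²) = √8000 ≈ 89.443, ∠ = arctan(40/80) ≈ 26.57°
pole (s+4): 4 + j40 → |·| = √(4²+40²) = √1616 ≈ 40.2, ∠ = arctan(40/4) ≈ 84.29°
pole (s+8): 8 + j40 → |·| = √(8²+40²) = √1664 ≈ 40.792, ∠ = arctan(40/8) ≈ 78.69°
pole (s+100): 100 + j40 → |·| = √(100²+40²) = √11600 ≈ 107.7, ∠ = arctan(40/100) ≈ 21.80°
|G| = 100 · 5059.7 / 1.7661e+05 ≈ 2.8649
Gain = 20 log₁₀(2.8649) ≈ 9.14 dB
∠G = 71.57° − 184.78° = -113.21°

At s = jω = j800:
zero (s+40): 40 + j800 → |·| = √(40²+800²) = √641600 ≈ 801, ∠ = arctan(800/40) ≈ 87.14°
zero (s+80): 80 + j800 → |·| = √(80²+800²) = √646400 ≈ 803.99, ∠ = arctan(800/80) ≈ 84.29°
pole (s+4): 4 + j800 → |·| = √(4²+800²) = √640016 ≈ 800.01, ∠ = arctan(800/4) ≈ 89.71°
pole (s+8): 8 + j800 → |·| = √(8²+800²) = √640064 ≈ 800.04, ∠ = arctan(800/8) ≈ 89.43°
pole (s+100): 100 + j800 → |·| = √(100²+800²) = √650000 ≈ 806.23, ∠ = arctan(800/100) ≈ 82.87°
|G| = 100 · 6.44e+05 / 5.1602e+08 ≈ 0.1248
Gain = 20 log₁₀(0.1248) ≈ -18.08 dB
∠G = 171.43° − 262.01° = -90.58°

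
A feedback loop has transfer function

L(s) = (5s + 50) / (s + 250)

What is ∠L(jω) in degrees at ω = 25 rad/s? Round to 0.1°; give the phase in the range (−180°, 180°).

Substitute s = j25:
Numerator: 5(j25) + 50 = 50 + j125
Denominator: (j25) + 250 = 250 + j25
|N| = √(50² + 125²) ≈ 134.63, ∠N ≈ 68.20°
|D| = √(250² + 25²) ≈ 251.25, ∠D ≈ 5.71°
∠L = 68.20° − 5.71° = 62.49°

62.5°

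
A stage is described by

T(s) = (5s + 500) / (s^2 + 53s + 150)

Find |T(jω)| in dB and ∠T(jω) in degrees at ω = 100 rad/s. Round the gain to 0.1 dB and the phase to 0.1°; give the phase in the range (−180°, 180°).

Substitute s = j100:
Numerator: 5(j100) + 500 = 500 + j500
Denominator: (j100)^2 + 53(j100) + 150 = -9850 + j5300
|N| = √(500² + 500²) ≈ 707.11, ∠N ≈ 45.00°
|D| = √(9850² + 5300²) ≈ 11185, ∠D ≈ 151.72°
|T| = 707.11 / 11185 ≈ 0.063219
Gain = 20 log₁₀(0.063219) ≈ -23.98 dB
∠T = 45.00° − 151.72° = -106.72°

-24.0 dB, -106.7°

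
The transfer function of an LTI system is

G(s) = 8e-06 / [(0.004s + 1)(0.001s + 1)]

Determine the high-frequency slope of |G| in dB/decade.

Each pole contributes −20 dB/decade at high frequency; each zero contributes +20 dB/decade.
Net: 0 zero(s) − 2 pole(s) → -40 dB/decade.

-40 dB/decade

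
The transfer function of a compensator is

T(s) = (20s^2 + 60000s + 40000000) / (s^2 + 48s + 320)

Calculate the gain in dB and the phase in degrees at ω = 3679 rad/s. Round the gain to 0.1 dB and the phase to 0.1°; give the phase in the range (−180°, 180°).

27.5 dB, -43.0°

Substitute s = j3679:
Numerator: 20(j3679)^2 + 60000(j3679) + 40000000 = -230700820 + j220740000
Denominator: (j3679)^2 + 48(j3679) + 320 = -13534721 + j176592
|N| = √(230700820² + 220740000²) ≈ 3.1929e+08, ∠N ≈ 136.26°
|D| = √(13534721² + 176592²) ≈ 1.3536e+07, ∠D ≈ 179.25°
|T| = 3.1929e+08 / 1.3536e+07 ≈ 23.588
Gain = 20 log₁₀(23.588) ≈ 27.45 dB
∠T = 136.26° − 179.25° = -42.99°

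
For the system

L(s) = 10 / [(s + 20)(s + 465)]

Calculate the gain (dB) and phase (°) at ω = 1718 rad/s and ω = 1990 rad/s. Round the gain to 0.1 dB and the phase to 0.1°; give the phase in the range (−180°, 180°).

ω = 1718: -109.7 dB, -164.2°; ω = 1990: -112.2 dB, -166.3°

At s = jω = j1718:
pole (s+20): 20 + j1718 → |·| = √(20²+1718²) = √2951924 ≈ 1718.1, ∠ = arctan(1718/20) ≈ 89.33°
pole (s+465): 465 + j1718 → |·| = √(465²+1718²) = √3167749 ≈ 1779.8, ∠ = arctan(1718/465) ≈ 74.85°
|L| = 10 / 3.0579e+06 ≈ 3.2702e-06
Gain = 20 log₁₀(3.2702e-06) ≈ -109.71 dB
∠L = 0.00° − 164.18° = -164.18°

At s = jω = j1990:
pole (s+20): 20 + j1990 → |·| = √(20²+1990²) = √3960500 ≈ 1990.1, ∠ = arctan(1990/20) ≈ 89.42°
pole (s+465): 465 + j1990 → |·| = √(465²+1990²) = √4176325 ≈ 2043.6, ∠ = arctan(1990/465) ≈ 76.85°
|L| = 10 / 4.067e+06 ≈ 2.4588e-06
Gain = 20 log₁₀(2.4588e-06) ≈ -112.19 dB
∠L = 0.00° − 166.27° = -166.27°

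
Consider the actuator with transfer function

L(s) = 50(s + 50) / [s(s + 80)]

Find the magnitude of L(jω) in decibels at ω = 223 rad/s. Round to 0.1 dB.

-13.3 dB

At s = jω = j223:
zero (s+50): 50 + j223 → |·| = √(50²+223²) = √52229 ≈ 228.54, ∠ = arctan(223/50) ≈ 77.36°
pole (s+80): 80 + j223 → |·| = √(80²+223²) = √56129 ≈ 236.92, ∠ = arctan(223/80) ≈ 70.26°
pole at origin: |s| = 223, ∠ = 90.00° (in denominator)
|L| = 50 · 228.54 / 52833 ≈ 0.21629
Gain = 20 log₁₀(0.21629) ≈ -13.30 dB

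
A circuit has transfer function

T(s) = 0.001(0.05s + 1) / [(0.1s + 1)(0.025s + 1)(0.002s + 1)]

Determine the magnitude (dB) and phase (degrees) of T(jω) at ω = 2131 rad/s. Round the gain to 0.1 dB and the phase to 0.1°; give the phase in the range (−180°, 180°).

-113.4 dB, -166.0°

At ω = 2131 rad/s:
zero (1 + j2131·0.05) = 1 + j106.55 → |·| ≈ 106.55, ∠ ≈ 89.46°
pole (1 + j2131·0.1) = 1 + j213.1 → |·| ≈ 213.1, ∠ ≈ 89.73°
pole (1 + j2131·0.025) = 1 + j53.275 → |·| ≈ 53.284, ∠ ≈ 88.92°
pole (1 + j2131·0.002) = 1 + j4.262 → |·| ≈ 4.3777, ∠ ≈ 76.80°
|T| = 0.001 · 106.55 / (213.1 · 53.284 · 4.3777) ≈ 2.1435e-06
Gain = 20 log₁₀(2.1435e-06) ≈ -113.38 dB
∠T = (89.46°) − (89.73° + 88.92° + 76.80°) = -165.99°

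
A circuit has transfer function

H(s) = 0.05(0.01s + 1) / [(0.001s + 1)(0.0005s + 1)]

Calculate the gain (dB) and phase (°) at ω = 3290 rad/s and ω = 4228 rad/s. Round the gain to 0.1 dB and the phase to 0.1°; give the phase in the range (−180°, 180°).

At ω = 3290 rad/s:
zero (1 + j3290·0.01) = 1 + j32.9 → |·| ≈ 32.915, ∠ ≈ 88.26°
pole (1 + j3290·0.001) = 1 + j3.29 → |·| ≈ 3.4386, ∠ ≈ 73.09°
pole (1 + j3290·0.0005) = 1 + j1.645 → |·| ≈ 1.9251, ∠ ≈ 58.70°
|H| = 0.05 · 32.915 / (3.4386 · 1.9251) ≈ 0.24862
Gain = 20 log₁₀(0.24862) ≈ -12.09 dB
∠H = (88.26°) − (73.09° + 58.70°) = -43.53°

At ω = 4228 rad/s:
zero (1 + j4228·0.01) = 1 + j42.28 → |·| ≈ 42.292, ∠ ≈ 88.65°
pole (1 + j4228·0.001) = 1 + j4.228 → |·| ≈ 4.3447, ∠ ≈ 76.69°
pole (1 + j4228·0.0005) = 1 + j2.114 → |·| ≈ 2.3386, ∠ ≈ 64.68°
|H| = 0.05 · 42.292 / (4.3447 · 2.3386) ≈ 0.20812
Gain = 20 log₁₀(0.20812) ≈ -13.63 dB
∠H = (88.65°) − (76.69° + 64.68°) = -52.72°

ω = 3290: -12.1 dB, -43.5°; ω = 4228: -13.6 dB, -52.7°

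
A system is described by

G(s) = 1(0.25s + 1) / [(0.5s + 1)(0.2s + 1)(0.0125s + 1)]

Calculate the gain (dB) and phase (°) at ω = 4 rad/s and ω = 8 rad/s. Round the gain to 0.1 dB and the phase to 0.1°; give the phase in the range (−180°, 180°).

At ω = 4 rad/s:
zero (1 + j4·0.25) = 1 + j1 → |·| ≈ 1.4142, ∠ ≈ 45.00°
pole (1 + j4·0.5) = 1 + j2 → |·| ≈ 2.2361, ∠ ≈ 63.43°
pole (1 + j4·0.2) = 1 + j0.8 → |·| ≈ 1.2806, ∠ ≈ 38.66°
pole (1 + j4·0.0125) = 1 + j0.05 → |·| ≈ 1.0012, ∠ ≈ 2.86°
|G| = 1 · 1.4142 / (2.2361 · 1.2806 · 1.0012) ≈ 0.49327
Gain = 20 log₁₀(0.49327) ≈ -6.14 dB
∠G = (45.00°) − (63.43° + 38.66° + 2.86°) = -59.95°

At ω = 8 rad/s:
zero (1 + j8·0.25) = 1 + j2 → |·| ≈ 2.2361, ∠ ≈ 63.43°
pole (1 + j8·0.5) = 1 + j4 → |·| ≈ 4.1231, ∠ ≈ 75.96°
pole (1 + j8·0.2) = 1 + j1.6 → |·| ≈ 1.8868, ∠ ≈ 57.99°
pole (1 + j8·0.0125) = 1 + j0.1 → |·| ≈ 1.005, ∠ ≈ 5.71°
|G| = 1 · 2.2361 / (4.1231 · 1.8868 · 1.005) ≈ 0.28601
Gain = 20 log₁₀(0.28601) ≈ -10.87 dB
∠G = (63.43°) − (75.96° + 57.99° + 5.71°) = -76.23°

ω = 4: -6.1 dB, -60.0°; ω = 8: -10.9 dB, -76.2°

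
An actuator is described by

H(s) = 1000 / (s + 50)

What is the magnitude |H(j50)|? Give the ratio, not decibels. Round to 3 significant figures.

Substitute s = j50:
Numerator: 1000 = 1000 + j0
Denominator: (j50) + 50 = 50 + j50
|N| = √(1000² + 0²) ≈ 1000, ∠N ≈ 0.00°
|D| = √(50² + 50²) ≈ 70.711, ∠D ≈ 45.00°
|H| = 1000 / 70.711 ≈ 14.142

14.1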